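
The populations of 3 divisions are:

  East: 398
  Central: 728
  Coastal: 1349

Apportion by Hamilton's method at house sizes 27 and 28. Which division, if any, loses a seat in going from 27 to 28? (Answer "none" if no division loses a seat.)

none

At 27 seats: East 4, Central 8, Coastal 15.
At 28 seats: East 5, Central 8, Coastal 15.
No division's allocation decreased.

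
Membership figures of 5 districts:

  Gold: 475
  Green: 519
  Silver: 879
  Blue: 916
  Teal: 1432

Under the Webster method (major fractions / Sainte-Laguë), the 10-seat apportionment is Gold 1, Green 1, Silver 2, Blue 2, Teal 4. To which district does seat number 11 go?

Blue

Priority for the next seat is population ÷ (current seats + 0.5).
Priorities: Gold 316.667, Green 346.000, Silver 351.600, Blue 366.400, Teal 318.222.
Highest priority: Blue.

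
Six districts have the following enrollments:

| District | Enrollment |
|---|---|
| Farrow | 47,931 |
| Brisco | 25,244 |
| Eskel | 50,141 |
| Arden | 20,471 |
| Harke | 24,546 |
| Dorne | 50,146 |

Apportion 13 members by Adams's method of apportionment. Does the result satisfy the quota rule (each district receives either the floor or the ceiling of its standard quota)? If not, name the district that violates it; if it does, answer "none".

Standard quotas: Farrow 2.852, Brisco 1.502, Eskel 2.984, Arden 1.218, Harke 1.461, Dorne 2.984.
Adams allocation: Farrow 2, Brisco 2, Eskel 3, Arden 1, Harke 2, Dorne 3.
Every allocation lies between the lower and upper quota.

none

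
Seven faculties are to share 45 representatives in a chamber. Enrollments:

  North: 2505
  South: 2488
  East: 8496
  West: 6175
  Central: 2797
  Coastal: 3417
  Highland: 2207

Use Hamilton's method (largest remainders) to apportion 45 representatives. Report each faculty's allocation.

North=4; South=4; East=14; West=10; Central=4; Coastal=5; Highland=4

The standard divisor is 28085/45 ≈ 624.111.
Standard quotas: North 4.0137, South 3.9865, East 13.6130, West 9.8941, Central 4.4816, Coastal 5.4750, Highland 3.5362.
Lower quotas: North 4, South 3, East 13, West 9, Central 4, Coastal 5, Highland 3 (sum 41, leaving 4 seats).
Remainders in descending order: South 0.9865, West 0.8941, East 0.6130, Highland 0.5362, Central 0.4816, Coastal 0.4750, North 0.0137.
Largest remainders: South, West, East, Highland receive the extra seats.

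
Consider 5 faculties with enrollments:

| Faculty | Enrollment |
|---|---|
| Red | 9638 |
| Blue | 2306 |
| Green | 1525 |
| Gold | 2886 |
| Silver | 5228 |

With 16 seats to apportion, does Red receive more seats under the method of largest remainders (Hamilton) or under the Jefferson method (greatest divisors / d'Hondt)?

Jefferson

Hamilton: Red 7, Blue 2, Green 1, Gold 2, Silver 4.
Jefferson: Red 8, Blue 1, Green 1, Gold 2, Silver 4.
Red gets 7 under Hamilton and 8 under Jefferson.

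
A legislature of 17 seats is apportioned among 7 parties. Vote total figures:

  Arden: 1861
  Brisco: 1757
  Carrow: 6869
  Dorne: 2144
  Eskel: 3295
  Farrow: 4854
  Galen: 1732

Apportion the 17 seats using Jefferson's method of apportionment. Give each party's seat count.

Arden 1, Brisco 1, Carrow 6, Dorne 1, Eskel 3, Farrow 4, Galen 1

Standard divisor 22512/17 ≈ 1324.235; standard quotas: Arden 1.405, Brisco 1.327, Carrow 5.187, Dorne 1.619, Eskel 2.488, Farrow 3.666, Galen 1.308.
Rounding down gives 1, 1, 5, 1, 2, 3, 1 = 14 seats, so the divisor must be adjusted.
With modified divisor 1090: modified quotas Arden 1.707, Brisco 1.612, Carrow 6.302, Dorne 1.967, Eskel 3.023, Farrow 4.453, Galen 1.589.
Rounding down: Arden 1, Brisco 1, Carrow 6, Dorne 1, Eskel 3, Farrow 4, Galen 1 (total 17).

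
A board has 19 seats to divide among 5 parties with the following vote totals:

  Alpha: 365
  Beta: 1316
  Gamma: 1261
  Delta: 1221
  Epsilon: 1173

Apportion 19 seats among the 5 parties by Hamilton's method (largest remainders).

The standard divisor is 5336/19 ≈ 280.842.
Standard quotas: Alpha 1.300, Beta 4.686, Gamma 4.490, Delta 4.348, Epsilon 4.177.
Lower quotas: Alpha 1, Beta 4, Gamma 4, Delta 4, Epsilon 4 (sum 17, leaving 2 seats).
Remainders in descending order: Beta 0.686, Gamma 0.490, Delta 0.348, Alpha 0.300, Epsilon 0.177.
The surplus seats go to Beta, Gamma.

Alpha=1, Beta=5, Gamma=5, Delta=4, Epsilon=4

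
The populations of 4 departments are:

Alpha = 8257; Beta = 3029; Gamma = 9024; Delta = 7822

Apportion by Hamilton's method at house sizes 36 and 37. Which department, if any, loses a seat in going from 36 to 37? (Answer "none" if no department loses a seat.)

At 36 seats: Alpha 11, Beta 4, Gamma 11, Delta 10.
At 37 seats: Alpha 11, Beta 4, Gamma 12, Delta 10.
No department's allocation decreased.

none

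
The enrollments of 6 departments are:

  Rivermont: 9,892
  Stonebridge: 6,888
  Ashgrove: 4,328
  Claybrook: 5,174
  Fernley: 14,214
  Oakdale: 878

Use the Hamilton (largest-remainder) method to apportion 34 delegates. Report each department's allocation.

Total 41374; standard divisor 41374/34 ≈ 1216.882.
Standard quotas: Rivermont 8.1290, Stonebridge 5.6604, Ashgrove 3.5566, Claybrook 4.2518, Fernley 11.6807, Oakdale 0.7215.
Lower quotas: Rivermont 8, Stonebridge 5, Ashgrove 3, Claybrook 4, Fernley 11, Oakdale 0 (sum 31, leaving 3 seats).
Remainders in descending order: Oakdale 0.7215, Fernley 0.6807, Stonebridge 0.6604, Ashgrove 0.5566, Claybrook 0.2518, Rivermont 0.1290.
The surplus seats go to Oakdale, Fernley, Stonebridge.

Rivermont=8, Stonebridge=6, Ashgrove=3, Claybrook=4, Fernley=12, Oakdale=1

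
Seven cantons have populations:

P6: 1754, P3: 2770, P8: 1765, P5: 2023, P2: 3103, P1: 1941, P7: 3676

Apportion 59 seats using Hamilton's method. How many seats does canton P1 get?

The standard divisor is 17032/59 ≈ 288.678.
Standard quotas: P6 6.076, P3 9.595, P8 6.114, P5 7.008, P2 10.749, P1 6.724, P7 12.734.
Lower quotas: P6 6, P3 9, P8 6, P5 7, P2 10, P1 6, P7 12 (sum 56, leaving 3 seats).
Remainders in descending order: P2 0.749, P7 0.734, P1 0.724, P3 0.595, P8 0.114, P6 0.076, P5 0.008.
The surplus seats go to P2, P7, P1.
P1 receives 7.

7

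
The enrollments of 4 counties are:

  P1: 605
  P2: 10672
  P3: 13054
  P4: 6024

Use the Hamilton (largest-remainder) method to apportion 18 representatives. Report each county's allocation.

P1=0, P2=6, P3=8, P4=4

The standard divisor is 30355/18 ≈ 1686.389.
Standard quotas: P1 0.3588, P2 6.3283, P3 7.7408, P4 3.5721.
Lower quotas: P1 0, P2 6, P3 7, P4 3 (sum 16, leaving 2 seats).
Remainders in descending order: P3 0.7408, P4 0.5721, P1 0.3588, P2 0.3283.
The surplus seats go to P3, P4.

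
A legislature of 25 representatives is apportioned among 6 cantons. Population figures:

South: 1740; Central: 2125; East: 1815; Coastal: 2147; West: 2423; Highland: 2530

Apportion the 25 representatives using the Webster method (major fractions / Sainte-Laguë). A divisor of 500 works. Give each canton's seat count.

South=3; Central=4; East=4; Coastal=4; West=5; Highland=5

With modified divisor 500: modified quotas South 3.480, Central 4.250, East 3.630, Coastal 4.294, West 4.846, Highland 5.060.
Rounding to the nearest integer: South 3, Central 4, East 4, Coastal 4, West 5, Highland 5 (total 25).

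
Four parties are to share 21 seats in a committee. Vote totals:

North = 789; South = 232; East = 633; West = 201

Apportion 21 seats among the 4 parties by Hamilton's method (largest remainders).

North: 9; South: 3; East: 7; West: 2

Total 1855; standard divisor 1855/21 ≈ 88.333.
Standard quotas: North 8.932, South 2.626, East 7.166, West 2.275.
Lower quotas: North 8, South 2, East 7, West 2 (sum 19, leaving 2 seats).
Remainders in descending order: North 0.932, South 0.626, West 0.275, East 0.166.
The surplus seats go to North, South.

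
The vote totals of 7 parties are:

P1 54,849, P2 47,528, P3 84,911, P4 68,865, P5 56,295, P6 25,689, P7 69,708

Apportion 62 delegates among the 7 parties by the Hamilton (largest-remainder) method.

P1: 8, P2: 7, P3: 13, P4: 10, P5: 9, P6: 4, P7: 11

Standard divisor: 407845 ÷ 62 ≈ 6578.145.
Standard quotas: P1 8.3381, P2 7.2251, P3 12.9080, P4 10.4688, P5 8.5579, P6 3.9052, P7 10.5969.
Lower quotas: P1 8, P2 7, P3 12, P4 10, P5 8, P6 3, P7 10 (sum 58, leaving 4 seats).
Remainders in descending order: P3 0.9080, P6 0.9052, P7 0.5969, P5 0.5579, P4 0.4688, P1 0.3381, P2 0.2251.
Largest remainders: P3, P6, P7, P5 receive the extra seats.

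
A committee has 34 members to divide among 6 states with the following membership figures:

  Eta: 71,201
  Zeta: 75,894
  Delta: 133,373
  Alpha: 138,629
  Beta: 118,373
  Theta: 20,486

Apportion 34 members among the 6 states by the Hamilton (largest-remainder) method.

Eta: 4, Zeta: 5, Delta: 8, Alpha: 9, Beta: 7, Theta: 1

Total 557956; standard divisor 557956/34 ≈ 16410.471.
Standard quotas: Eta 4.3388, Zeta 4.6247, Delta 8.1273, Alpha 8.4476, Beta 7.2133, Theta 1.2483.
Lower quotas: Eta 4, Zeta 4, Delta 8, Alpha 8, Beta 7, Theta 1 (sum 32, leaving 2 seats).
Remainders in descending order: Zeta 0.6247, Alpha 0.4476, Eta 0.3388, Theta 0.2483, Beta 0.2133, Delta 0.1273.
The surplus seats go to Zeta, Alpha.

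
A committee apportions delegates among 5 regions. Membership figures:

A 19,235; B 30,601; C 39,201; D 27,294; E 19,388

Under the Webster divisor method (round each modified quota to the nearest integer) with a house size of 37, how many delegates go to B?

8

Standard divisor 135719/37 ≈ 3668.081; standard quotas: A 5.244, B 8.343, C 10.687, D 7.441, E 5.286.
Rounding to the nearest integer gives 5, 8, 11, 7, 5 = 36 seats, so the divisor must be adjusted.
With modified divisor 3620: modified quotas A 5.314, B 8.453, C 10.829, D 7.540, E 5.356.
Rounding to the nearest integer: A 5, B 8, C 11, D 8, E 5 (total 37).
B receives 8.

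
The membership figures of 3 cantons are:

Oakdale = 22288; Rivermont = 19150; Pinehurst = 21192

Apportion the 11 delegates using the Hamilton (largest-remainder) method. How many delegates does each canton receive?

Oakdale 4, Rivermont 3, Pinehurst 4

Total 62630; standard divisor 62630/11 ≈ 5693.636.
Standard quotas: Oakdale 3.9145, Rivermont 3.3634, Pinehurst 3.7221.
Lower quotas: Oakdale 3, Rivermont 3, Pinehurst 3 (sum 9, leaving 2 seats).
Remainders in descending order: Oakdale 0.9145, Pinehurst 0.7221, Rivermont 0.3634.
Largest remainders: Oakdale, Pinehurst receive the extra seats.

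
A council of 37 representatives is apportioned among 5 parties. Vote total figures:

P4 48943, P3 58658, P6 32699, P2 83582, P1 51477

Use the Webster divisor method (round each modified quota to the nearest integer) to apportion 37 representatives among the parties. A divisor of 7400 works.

P4 7, P3 8, P6 4, P2 11, P1 7

With modified divisor 7400: modified quotas P4 6.614, P3 7.927, P6 4.419, P2 11.295, P1 6.956.
Rounding to the nearest integer: P4 7, P3 8, P6 4, P2 11, P1 7 (total 37).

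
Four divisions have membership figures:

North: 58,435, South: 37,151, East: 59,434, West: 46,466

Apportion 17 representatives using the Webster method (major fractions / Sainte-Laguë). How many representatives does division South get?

3

Standard divisor 201486/17 ≈ 11852.118; standard quotas: North 4.930, South 3.135, East 5.015, West 3.920.
Rounding to the nearest integer gives North 5, South 3, East 5, West 4 — total 17, matching the house size, so no adjustment is needed.
South receives 3.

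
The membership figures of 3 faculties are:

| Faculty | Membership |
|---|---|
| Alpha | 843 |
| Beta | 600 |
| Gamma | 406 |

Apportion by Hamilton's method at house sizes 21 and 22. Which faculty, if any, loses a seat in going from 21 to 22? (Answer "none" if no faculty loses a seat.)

none

At 21 seats: Alpha 9, Beta 7, Gamma 5.
At 22 seats: Alpha 10, Beta 7, Gamma 5.
No faculty's allocation decreased.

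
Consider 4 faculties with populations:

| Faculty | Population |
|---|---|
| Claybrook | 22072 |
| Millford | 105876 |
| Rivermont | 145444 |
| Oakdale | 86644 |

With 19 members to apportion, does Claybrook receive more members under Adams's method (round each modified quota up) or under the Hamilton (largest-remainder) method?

Adams

Adams: Claybrook 2, Millford 5, Rivermont 7, Oakdale 5.
Hamilton: Claybrook 1, Millford 6, Rivermont 8, Oakdale 4.
Claybrook gets 2 under Adams and 1 under Hamilton.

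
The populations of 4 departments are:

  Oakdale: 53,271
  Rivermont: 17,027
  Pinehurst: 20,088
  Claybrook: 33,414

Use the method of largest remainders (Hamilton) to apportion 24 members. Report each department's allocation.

Total 123800; standard divisor 123800/24 ≈ 5158.333.
Standard quotas: Oakdale 10.3272, Rivermont 3.3009, Pinehurst 3.8943, Claybrook 6.4777.
Lower quotas: Oakdale 10, Rivermont 3, Pinehurst 3, Claybrook 6 (sum 22, leaving 2 seats).
Remainders in descending order: Pinehurst 0.8943, Claybrook 0.4777, Oakdale 0.3272, Rivermont 0.3009.
The surplus seats go to Pinehurst, Claybrook.

Oakdale 10; Rivermont 3; Pinehurst 4; Claybrook 7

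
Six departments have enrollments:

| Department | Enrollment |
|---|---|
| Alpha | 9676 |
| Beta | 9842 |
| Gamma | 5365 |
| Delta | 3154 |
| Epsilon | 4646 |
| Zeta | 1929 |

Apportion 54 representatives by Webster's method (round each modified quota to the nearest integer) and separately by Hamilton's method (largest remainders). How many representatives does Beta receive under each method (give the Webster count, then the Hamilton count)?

Webster: Alpha 15, Beta 16, Gamma 8, Delta 5, Epsilon 7, Zeta 3.
Hamilton: Alpha 15, Beta 15, Gamma 9, Delta 5, Epsilon 7, Zeta 3.
Beta gets 16 under Webster and 15 under Hamilton.

16 and 15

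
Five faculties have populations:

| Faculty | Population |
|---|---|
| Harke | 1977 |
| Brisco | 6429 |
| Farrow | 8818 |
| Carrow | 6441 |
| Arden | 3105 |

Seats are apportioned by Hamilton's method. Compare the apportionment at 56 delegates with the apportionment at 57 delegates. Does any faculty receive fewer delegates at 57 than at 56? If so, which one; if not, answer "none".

Arden

At 56 seats: Harke 4, Brisco 13, Farrow 18, Carrow 14, Arden 7.
At 57 seats: Harke 4, Brisco 14, Farrow 19, Carrow 14, Arden 6.
Arden drops from 7 to 6.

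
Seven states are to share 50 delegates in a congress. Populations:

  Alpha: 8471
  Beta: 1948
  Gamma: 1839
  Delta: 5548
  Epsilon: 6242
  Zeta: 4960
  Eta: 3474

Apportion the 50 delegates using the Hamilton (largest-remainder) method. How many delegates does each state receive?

Alpha: 13; Beta: 3; Gamma: 3; Delta: 8; Epsilon: 10; Zeta: 8; Eta: 5

The standard divisor is 32482/50 ≈ 649.64.
Standard quotas: Alpha 13.0395, Beta 2.9986, Gamma 2.8308, Delta 8.5401, Epsilon 9.6084, Zeta 7.6350, Eta 5.3476.
Lower quotas: Alpha 13, Beta 2, Gamma 2, Delta 8, Epsilon 9, Zeta 7, Eta 5 (sum 46, leaving 4 seats).
Remainders in descending order: Beta 0.9986, Gamma 0.8308, Zeta 0.6350, Epsilon 0.6084, Delta 0.5401, Eta 0.3476, Alpha 0.0395.
Largest remainders: Beta, Gamma, Zeta, Epsilon receive the extra seats.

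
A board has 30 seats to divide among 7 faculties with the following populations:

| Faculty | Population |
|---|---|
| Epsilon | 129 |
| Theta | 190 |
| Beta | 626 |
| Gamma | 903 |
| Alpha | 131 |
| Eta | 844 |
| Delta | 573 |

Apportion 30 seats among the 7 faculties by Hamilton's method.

Epsilon 1; Theta 2; Beta 6; Gamma 8; Alpha 1; Eta 7; Delta 5

Standard divisor: 3396 ÷ 30 ≈ 113.2.
Standard quotas: Epsilon 1.140, Theta 1.678, Beta 5.530, Gamma 7.977, Alpha 1.157, Eta 7.456, Delta 5.062.
Lower quotas: Epsilon 1, Theta 1, Beta 5, Gamma 7, Alpha 1, Eta 7, Delta 5 (sum 27, leaving 3 seats).
Remainders in descending order: Gamma 0.977, Theta 0.678, Beta 0.530, Eta 0.456, Alpha 0.157, Epsilon 0.140, Delta 0.062.
The surplus seats go to Gamma, Theta, Beta.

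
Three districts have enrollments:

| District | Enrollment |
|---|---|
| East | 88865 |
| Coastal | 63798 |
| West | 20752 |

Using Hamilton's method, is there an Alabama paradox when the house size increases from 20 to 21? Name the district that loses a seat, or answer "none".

At 20 seats: East 10, Coastal 7, West 3.
At 21 seats: East 11, Coastal 8, West 2.
West drops from 3 to 2.

West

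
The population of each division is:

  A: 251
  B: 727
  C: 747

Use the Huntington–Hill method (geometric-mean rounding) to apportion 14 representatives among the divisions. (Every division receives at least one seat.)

A 2, B 6, C 6

With divisor 124: modified quotas A 2.024, B 5.863, C 6.024.
Geometric-mean thresholds: A √(2·3)=2.449, B √(5·6)=5.477, C √(6·7)=6.481.
Each quota rounded against its threshold gives A 2, B 6, C 6 (total 14).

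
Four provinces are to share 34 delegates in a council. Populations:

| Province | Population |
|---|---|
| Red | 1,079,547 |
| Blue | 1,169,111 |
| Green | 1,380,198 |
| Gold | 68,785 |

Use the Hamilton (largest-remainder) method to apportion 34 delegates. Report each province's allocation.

Total 3697641; standard divisor 3697641/34 ≈ 108754.147.
Standard quotas: Red 9.9265, Blue 10.7500, Green 12.6910, Gold 0.6325.
Lower quotas: Red 9, Blue 10, Green 12, Gold 0 (sum 31, leaving 3 seats).
Remainders in descending order: Red 0.9265, Blue 0.7500, Green 0.6910, Gold 0.6325.
The surplus seats go to Red, Blue, Green.

Red 10, Blue 11, Green 13, Gold 0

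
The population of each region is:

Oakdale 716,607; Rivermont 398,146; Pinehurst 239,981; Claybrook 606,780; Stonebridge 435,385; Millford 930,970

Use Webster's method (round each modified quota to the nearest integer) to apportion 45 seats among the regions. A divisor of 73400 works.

With modified divisor 73400: modified quotas Oakdale 9.763, Rivermont 5.424, Pinehurst 3.269, Claybrook 8.267, Stonebridge 5.932, Millford 12.684.
Rounding to the nearest integer: Oakdale 10, Rivermont 5, Pinehurst 3, Claybrook 8, Stonebridge 6, Millford 13 (total 45).

Oakdale=10, Rivermont=5, Pinehurst=3, Claybrook=8, Stonebridge=6, Millford=13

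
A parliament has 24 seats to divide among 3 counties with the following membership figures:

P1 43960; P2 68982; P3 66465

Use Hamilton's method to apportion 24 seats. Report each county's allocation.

P1 6, P2 9, P3 9

The standard divisor is 179407/24 ≈ 7475.292.
Standard quotas: P1 5.8807, P2 9.2280, P3 8.8913.
Lower quotas: P1 5, P2 9, P3 8 (sum 22, leaving 2 seats).
Remainders in descending order: P3 0.8913, P1 0.8807, P2 0.2280.
Largest remainders: P3, P1 receive the extra seats.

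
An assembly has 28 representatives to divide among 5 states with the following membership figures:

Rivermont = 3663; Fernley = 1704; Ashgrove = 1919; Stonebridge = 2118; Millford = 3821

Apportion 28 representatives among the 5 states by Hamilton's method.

Total 13225; standard divisor 13225/28 ≈ 472.321.
Standard quotas: Rivermont 7.755, Fernley 3.608, Ashgrove 4.063, Stonebridge 4.484, Millford 8.090.
Lower quotas: Rivermont 7, Fernley 3, Ashgrove 4, Stonebridge 4, Millford 8 (sum 26, leaving 2 seats).
Remainders in descending order: Rivermont 0.755, Fernley 0.608, Stonebridge 0.484, Millford 0.090, Ashgrove 0.063.
Largest remainders: Rivermont, Fernley receive the extra seats.

Rivermont=8, Fernley=4, Ashgrove=4, Stonebridge=4, Millford=8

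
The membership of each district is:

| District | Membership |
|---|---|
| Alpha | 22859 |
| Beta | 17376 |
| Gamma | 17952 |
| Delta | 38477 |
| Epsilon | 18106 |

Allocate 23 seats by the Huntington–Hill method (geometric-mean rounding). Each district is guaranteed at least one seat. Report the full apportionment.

Alpha: 4, Beta: 3, Gamma: 4, Delta: 8, Epsilon: 4

With divisor 5127: modified quotas Alpha 4.459, Beta 3.389, Gamma 3.501, Delta 7.505, Epsilon 3.531.
Geometric-mean thresholds: Alpha √(4·5)=4.472, Beta √(3·4)=3.464, Gamma √(3·4)=3.464, Delta √(7·8)=7.483, Epsilon √(3·4)=3.464.
Each quota rounded against its threshold gives Alpha 4, Beta 3, Gamma 4, Delta 8, Epsilon 4 (total 23).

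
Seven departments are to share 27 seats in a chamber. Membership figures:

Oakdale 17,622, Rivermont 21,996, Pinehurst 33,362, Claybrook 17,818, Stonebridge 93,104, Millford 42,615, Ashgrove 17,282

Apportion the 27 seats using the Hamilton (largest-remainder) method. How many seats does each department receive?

Oakdale 2, Rivermont 2, Pinehurst 4, Claybrook 2, Stonebridge 10, Millford 5, Ashgrove 2

The standard divisor is 243799/27 ≈ 9029.593.
Standard quotas: Oakdale 1.9516, Rivermont 2.4360, Pinehurst 3.6947, Claybrook 1.9733, Stonebridge 10.3110, Millford 4.7195, Ashgrove 1.9139.
Lower quotas: Oakdale 1, Rivermont 2, Pinehurst 3, Claybrook 1, Stonebridge 10, Millford 4, Ashgrove 1 (sum 22, leaving 5 seats).
Remainders in descending order: Claybrook 0.9733, Oakdale 0.9516, Ashgrove 0.9139, Millford 0.7195, Pinehurst 0.6947, Rivermont 0.4360, Stonebridge 0.3110.
The surplus seats go to Claybrook, Oakdale, Ashgrove, Millford, Pinehurst.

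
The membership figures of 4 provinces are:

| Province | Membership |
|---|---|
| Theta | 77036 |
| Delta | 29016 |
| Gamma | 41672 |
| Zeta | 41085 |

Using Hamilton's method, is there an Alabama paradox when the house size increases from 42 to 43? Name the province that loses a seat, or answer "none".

none

At 42 seats: Theta 17, Delta 7, Gamma 9, Zeta 9.
At 43 seats: Theta 18, Delta 7, Gamma 9, Zeta 9.
No province's allocation decreased.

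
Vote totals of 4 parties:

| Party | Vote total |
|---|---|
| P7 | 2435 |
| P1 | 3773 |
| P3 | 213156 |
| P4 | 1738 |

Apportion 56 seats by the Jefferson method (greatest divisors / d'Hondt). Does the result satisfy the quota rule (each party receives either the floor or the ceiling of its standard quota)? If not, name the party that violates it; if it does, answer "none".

P3

Standard quotas: P7 0.617, P1 0.956, P3 53.987, P4 0.440.
Jefferson allocation: P7 0, P1 0, P3 56, P4 0.
P3 has quota 53.987 (lower 53, upper 54) but receives 56 — outside the quota interval.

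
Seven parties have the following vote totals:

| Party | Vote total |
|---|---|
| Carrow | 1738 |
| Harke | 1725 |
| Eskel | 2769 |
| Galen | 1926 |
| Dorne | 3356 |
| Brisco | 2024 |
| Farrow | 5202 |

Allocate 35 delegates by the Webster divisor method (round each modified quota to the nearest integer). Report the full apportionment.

Standard divisor 18740/35 ≈ 535.429; standard quotas: Carrow 3.246, Harke 3.222, Eskel 5.172, Galen 3.597, Dorne 6.268, Brisco 3.780, Farrow 9.716.
Rounding to the nearest integer gives Carrow 3, Harke 3, Eskel 5, Galen 4, Dorne 6, Brisco 4, Farrow 10 — total 35, matching the house size, so no adjustment is needed.

Carrow 3; Harke 3; Eskel 5; Galen 4; Dorne 6; Brisco 4; Farrow 10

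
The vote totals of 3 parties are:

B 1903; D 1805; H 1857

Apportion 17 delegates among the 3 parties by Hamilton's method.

B: 6; D: 5; H: 6

Standard divisor: 5565 ÷ 17 ≈ 327.353.
Standard quotas: B 5.813, D 5.514, H 5.673.
Lower quotas: B 5, D 5, H 5 (sum 15, leaving 2 seats).
Remainders in descending order: B 0.813, H 0.673, D 0.514.
The surplus seats go to B, H.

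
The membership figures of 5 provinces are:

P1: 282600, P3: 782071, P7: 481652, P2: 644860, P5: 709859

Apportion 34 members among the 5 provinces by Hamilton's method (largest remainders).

P1: 3; P3: 9; P7: 6; P2: 8; P5: 8

The standard divisor is 2901042/34 ≈ 85324.765.
Standard quotas: P1 3.3121, P3 9.1658, P7 5.6449, P2 7.5577, P5 8.3195.
Lower quotas: P1 3, P3 9, P7 5, P2 7, P5 8 (sum 32, leaving 2 seats).
Remainders in descending order: P7 0.6449, P2 0.5577, P5 0.3195, P1 0.3121, P3 0.1658.
Largest remainders: P7, P2 receive the extra seats.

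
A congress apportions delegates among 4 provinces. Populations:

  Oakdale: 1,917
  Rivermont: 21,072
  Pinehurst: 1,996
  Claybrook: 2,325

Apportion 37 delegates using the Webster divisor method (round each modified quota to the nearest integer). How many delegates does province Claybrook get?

Standard divisor 27310/37 ≈ 738.108; standard quotas: Oakdale 2.597, Rivermont 28.549, Pinehurst 2.704, Claybrook 3.150.
Rounding to the nearest integer gives 3, 29, 3, 3 = 38 seats, so the divisor must be adjusted.
With modified divisor 750: modified quotas Oakdale 2.556, Rivermont 28.096, Pinehurst 2.661, Claybrook 3.100.
Rounding to the nearest integer: Oakdale 3, Rivermont 28, Pinehurst 3, Claybrook 3 (total 37).
Claybrook receives 3.

3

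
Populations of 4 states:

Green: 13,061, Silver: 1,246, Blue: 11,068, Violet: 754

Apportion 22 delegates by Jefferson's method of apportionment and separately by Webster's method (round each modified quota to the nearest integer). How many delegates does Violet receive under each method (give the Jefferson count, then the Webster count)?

0 and 1

Jefferson: Green 11, Silver 1, Blue 10, Violet 0.
Webster: Green 11, Silver 1, Blue 9, Violet 1.
Violet gets 0 under Jefferson and 1 under Webster.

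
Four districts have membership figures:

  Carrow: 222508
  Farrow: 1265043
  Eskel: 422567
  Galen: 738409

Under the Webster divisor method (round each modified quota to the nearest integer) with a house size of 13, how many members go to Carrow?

Standard divisor 2648527/13 ≈ 203732.846; standard quotas: Carrow 1.092, Farrow 6.209, Eskel 2.074, Galen 3.624.
Rounding to the nearest integer gives Carrow 1, Farrow 6, Eskel 2, Galen 4 — total 13, matching the house size, so no adjustment is needed.
Carrow receives 1.

1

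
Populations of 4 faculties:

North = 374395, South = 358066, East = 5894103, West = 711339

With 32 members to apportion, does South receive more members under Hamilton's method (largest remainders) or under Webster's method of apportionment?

Webster

Hamilton: North 2, South 1, East 26, West 3.
Webster: North 2, South 2, East 25, West 3.
South gets 1 under Hamilton and 2 under Webster.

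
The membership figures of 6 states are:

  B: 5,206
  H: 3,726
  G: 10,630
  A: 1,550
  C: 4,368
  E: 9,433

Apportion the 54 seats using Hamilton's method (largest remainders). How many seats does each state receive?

B 8; H 6; G 16; A 2; C 7; E 15

Total 34913; standard divisor 34913/54 ≈ 646.537.
Standard quotas: B 8.0521, H 5.7630, G 16.4414, A 2.3974, C 6.7560, E 14.5900.
Lower quotas: B 8, H 5, G 16, A 2, C 6, E 14 (sum 51, leaving 3 seats).
Remainders in descending order: H 0.7630, C 0.7560, E 0.5900, G 0.4414, A 0.3974, B 0.0521.
The surplus seats go to H, C, E.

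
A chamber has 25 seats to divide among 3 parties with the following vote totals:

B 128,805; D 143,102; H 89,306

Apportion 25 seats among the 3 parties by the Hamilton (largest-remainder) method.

The standard divisor is 361213/25 ≈ 14448.52.
Standard quotas: B 8.9148, D 9.9043, H 6.1810.
Lower quotas: B 8, D 9, H 6 (sum 23, leaving 2 seats).
Remainders in descending order: B 0.9148, D 0.9043, H 0.1810.
The surplus seats go to B, D.

B=9, D=10, H=6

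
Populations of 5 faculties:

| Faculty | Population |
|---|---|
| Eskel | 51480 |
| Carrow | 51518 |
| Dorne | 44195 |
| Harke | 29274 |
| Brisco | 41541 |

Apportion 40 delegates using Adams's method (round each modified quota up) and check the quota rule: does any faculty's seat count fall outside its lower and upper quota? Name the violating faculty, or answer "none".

Standard quotas: Eskel 9.446, Carrow 9.452, Dorne 8.109, Harke 5.371, Brisco 7.622.
Adams allocation: Eskel 9, Carrow 9, Dorne 8, Harke 6, Brisco 8.
Every allocation lies between the lower and upper quota.

none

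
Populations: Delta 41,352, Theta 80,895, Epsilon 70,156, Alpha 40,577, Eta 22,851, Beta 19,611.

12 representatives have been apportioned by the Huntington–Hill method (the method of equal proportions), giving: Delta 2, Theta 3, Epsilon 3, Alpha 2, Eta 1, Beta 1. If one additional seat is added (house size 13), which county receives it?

Theta

Priority for the next seat is population ÷ (√(s·(s+1))).
Priorities: Delta 16881.883, Theta 23352.375, Epsilon 20252.293, Alpha 16565.491, Eta 16158.097, Beta 13867.071.
Highest priority: Theta.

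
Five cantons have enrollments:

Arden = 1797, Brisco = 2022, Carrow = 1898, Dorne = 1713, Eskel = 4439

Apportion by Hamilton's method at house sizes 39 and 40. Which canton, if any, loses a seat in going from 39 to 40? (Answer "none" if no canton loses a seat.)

none

At 39 seats: Arden 6, Brisco 7, Carrow 6, Dorne 6, Eskel 14.
At 40 seats: Arden 6, Brisco 7, Carrow 6, Dorne 6, Eskel 15.
No canton's allocation decreased.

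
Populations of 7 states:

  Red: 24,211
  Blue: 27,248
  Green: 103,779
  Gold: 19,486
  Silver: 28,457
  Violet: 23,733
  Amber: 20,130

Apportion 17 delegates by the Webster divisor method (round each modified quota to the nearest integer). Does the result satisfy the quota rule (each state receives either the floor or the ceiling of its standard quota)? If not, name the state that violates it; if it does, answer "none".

none

Standard quotas: Red 1.666, Blue 1.875, Green 7.141, Gold 1.341, Silver 1.958, Violet 1.633, Amber 1.385.
Webster allocation: Red 2, Blue 2, Green 7, Gold 1, Silver 2, Violet 2, Amber 1.
Every allocation lies between the lower and upper quota.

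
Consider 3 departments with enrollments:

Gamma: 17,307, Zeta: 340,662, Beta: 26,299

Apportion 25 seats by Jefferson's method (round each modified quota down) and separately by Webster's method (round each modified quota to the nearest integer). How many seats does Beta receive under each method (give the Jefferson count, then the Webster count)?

1 and 2

Jefferson: Gamma 1, Zeta 23, Beta 1.
Webster: Gamma 1, Zeta 22, Beta 2.
Beta gets 1 under Jefferson and 2 under Webster.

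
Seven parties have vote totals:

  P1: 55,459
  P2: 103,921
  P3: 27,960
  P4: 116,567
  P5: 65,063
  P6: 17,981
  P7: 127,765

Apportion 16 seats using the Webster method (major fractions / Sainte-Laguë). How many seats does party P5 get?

Standard divisor 514716/16 ≈ 32169.75; standard quotas: P1 1.724, P2 3.230, P3 0.869, P4 3.623, P5 2.022, P6 0.559, P7 3.972.
Rounding to the nearest integer gives 2, 3, 1, 4, 2, 1, 4 = 17 seats, so the divisor must be adjusted.
With modified divisor 34102: modified quotas P1 1.626, P2 3.047, P3 0.820, P4 3.418, P5 1.908, P6 0.527, P7 3.747.
Rounding to the nearest integer: P1 2, P2 3, P3 1, P4 3, P5 2, P6 1, P7 4 (total 16).
P5 receives 2.

2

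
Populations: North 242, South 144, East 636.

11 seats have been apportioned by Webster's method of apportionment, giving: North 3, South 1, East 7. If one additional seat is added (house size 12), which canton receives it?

South

Priority for the next seat is population ÷ (current seats + 0.5).
Priorities: North 69.143, South 96.000, East 84.800.
Highest priority: South.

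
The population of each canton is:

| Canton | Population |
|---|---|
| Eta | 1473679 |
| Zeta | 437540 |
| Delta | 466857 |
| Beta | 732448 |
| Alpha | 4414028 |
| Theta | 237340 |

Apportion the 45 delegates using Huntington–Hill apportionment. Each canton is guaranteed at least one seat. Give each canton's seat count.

With divisor 173404: modified quotas Eta 8.499, Zeta 2.523, Delta 2.692, Beta 4.224, Alpha 25.455, Theta 1.369.
Geometric-mean thresholds: Eta √(8·9)=8.485, Zeta √(2·3)=2.449, Delta √(2·3)=2.449, Beta √(4·5)=4.472, Alpha √(25·26)=25.495, Theta √(1·2)=1.414.
Each quota rounded against its threshold gives Eta 9, Zeta 3, Delta 3, Beta 4, Alpha 25, Theta 1 (total 45).

Eta=9, Zeta=3, Delta=3, Beta=4, Alpha=25, Theta=1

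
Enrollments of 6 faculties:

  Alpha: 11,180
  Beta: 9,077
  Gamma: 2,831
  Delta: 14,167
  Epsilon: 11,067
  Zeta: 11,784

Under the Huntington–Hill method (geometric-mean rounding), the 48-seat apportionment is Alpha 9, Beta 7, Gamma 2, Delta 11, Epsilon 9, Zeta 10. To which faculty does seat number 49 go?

Delta

Priority for the next seat is population ÷ (√(s·(s+1))).
Priorities: Alpha 1178.475, Beta 1212.965, Gamma 1155.751, Delta 1233.079, Epsilon 1166.564, Zeta 1123.560.
Highest priority: Delta.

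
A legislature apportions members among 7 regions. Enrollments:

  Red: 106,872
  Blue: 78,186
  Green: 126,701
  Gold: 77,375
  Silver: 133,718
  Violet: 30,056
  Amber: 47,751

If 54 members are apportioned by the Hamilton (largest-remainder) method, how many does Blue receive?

The standard divisor is 600659/54 ≈ 11123.315.
Standard quotas: Red 9.6079, Blue 7.0290, Green 11.3906, Gold 6.9561, Silver 12.0214, Violet 2.7021, Amber 4.2929.
Lower quotas: Red 9, Blue 7, Green 11, Gold 6, Silver 12, Violet 2, Amber 4 (sum 51, leaving 3 seats).
Remainders in descending order: Gold 0.9561, Violet 0.7021, Red 0.6079, Green 0.3906, Amber 0.2929, Blue 0.0290, Silver 0.0214.
Largest remainders: Gold, Violet, Red receive the extra seats.
Blue receives 7.

7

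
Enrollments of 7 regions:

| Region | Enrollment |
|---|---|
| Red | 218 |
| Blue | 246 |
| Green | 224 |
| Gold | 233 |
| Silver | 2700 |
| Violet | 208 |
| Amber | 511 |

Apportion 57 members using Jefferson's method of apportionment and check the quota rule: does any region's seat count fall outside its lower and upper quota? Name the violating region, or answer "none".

Silver

Standard quotas: Red 2.863, Blue 3.231, Green 2.942, Gold 3.060, Silver 35.461, Violet 2.732, Amber 6.711.
Jefferson allocation: Red 2, Blue 3, Green 3, Gold 3, Silver 37, Violet 2, Amber 7.
Silver has quota 35.461 (lower 35, upper 36) but receives 37 — outside the quota interval.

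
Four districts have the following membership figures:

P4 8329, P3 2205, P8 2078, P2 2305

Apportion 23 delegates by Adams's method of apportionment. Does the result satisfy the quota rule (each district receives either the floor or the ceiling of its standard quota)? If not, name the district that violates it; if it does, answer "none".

none

Standard quotas: P4 12.842, P3 3.400, P8 3.204, P2 3.554.
Adams allocation: P4 12, P3 4, P8 3, P2 4.
Every allocation lies between the lower and upper quota.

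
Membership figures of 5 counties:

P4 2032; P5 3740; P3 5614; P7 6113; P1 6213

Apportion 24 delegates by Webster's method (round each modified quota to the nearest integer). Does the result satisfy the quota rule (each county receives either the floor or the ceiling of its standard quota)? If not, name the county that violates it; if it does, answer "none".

Standard quotas: P4 2.057, P5 3.785, P3 5.682, P7 6.187, P1 6.288.
Webster allocation: P4 2, P5 4, P3 6, P7 6, P1 6.
Every allocation lies between the lower and upper quota.

none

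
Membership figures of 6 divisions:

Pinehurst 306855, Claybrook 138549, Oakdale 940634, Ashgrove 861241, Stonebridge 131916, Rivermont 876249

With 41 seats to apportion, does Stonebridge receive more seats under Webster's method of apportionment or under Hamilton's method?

Webster: Pinehurst 4, Claybrook 2, Oakdale 11, Ashgrove 11, Stonebridge 2, Rivermont 11.
Hamilton: Pinehurst 4, Claybrook 2, Oakdale 12, Ashgrove 11, Stonebridge 1, Rivermont 11.
Stonebridge gets 2 under Webster and 1 under Hamilton.

Webster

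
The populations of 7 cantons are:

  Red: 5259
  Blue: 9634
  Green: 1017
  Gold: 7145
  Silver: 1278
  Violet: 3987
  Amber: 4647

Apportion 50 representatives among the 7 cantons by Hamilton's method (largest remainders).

Red: 8, Blue: 15, Green: 1, Gold: 11, Silver: 2, Violet: 6, Amber: 7

Total 32967; standard divisor 32967/50 ≈ 659.34.
Standard quotas: Red 7.9762, Blue 14.6116, Green 1.5425, Gold 10.8366, Silver 1.9383, Violet 6.0470, Amber 7.0480.
Lower quotas: Red 7, Blue 14, Green 1, Gold 10, Silver 1, Violet 6, Amber 7 (sum 46, leaving 4 seats).
Remainders in descending order: Red 0.9762, Silver 0.9383, Gold 0.8366, Blue 0.6116, Green 0.5425, Amber 0.0480, Violet 0.0470.
Largest remainders: Red, Silver, Gold, Blue receive the extra seats.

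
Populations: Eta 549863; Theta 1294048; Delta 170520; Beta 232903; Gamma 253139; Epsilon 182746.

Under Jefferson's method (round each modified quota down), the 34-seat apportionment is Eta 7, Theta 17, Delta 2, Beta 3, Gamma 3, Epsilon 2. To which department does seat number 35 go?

Theta

Priority for the next seat is population ÷ (current seats + 1).
Priorities: Eta 68732.875, Theta 71891.556, Delta 56840.000, Beta 58225.750, Gamma 63284.750, Epsilon 60915.333.
Highest priority: Theta.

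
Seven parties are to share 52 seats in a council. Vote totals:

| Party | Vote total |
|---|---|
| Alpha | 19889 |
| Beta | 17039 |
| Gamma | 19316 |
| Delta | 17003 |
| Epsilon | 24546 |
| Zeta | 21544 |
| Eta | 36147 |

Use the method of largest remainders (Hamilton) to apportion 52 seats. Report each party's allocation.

Alpha: 7, Beta: 6, Gamma: 6, Delta: 6, Epsilon: 8, Zeta: 7, Eta: 12

The standard divisor is 155484/52 ≈ 2990.077.
Standard quotas: Alpha 6.6517, Beta 5.6985, Gamma 6.4600, Delta 5.6865, Epsilon 8.2092, Zeta 7.2052, Eta 12.0890.
Lower quotas: Alpha 6, Beta 5, Gamma 6, Delta 5, Epsilon 8, Zeta 7, Eta 12 (sum 49, leaving 3 seats).
Remainders in descending order: Beta 0.6985, Delta 0.6865, Alpha 0.6517, Gamma 0.4600, Epsilon 0.2092, Zeta 0.2052, Eta 0.0890.
The surplus seats go to Beta, Delta, Alpha.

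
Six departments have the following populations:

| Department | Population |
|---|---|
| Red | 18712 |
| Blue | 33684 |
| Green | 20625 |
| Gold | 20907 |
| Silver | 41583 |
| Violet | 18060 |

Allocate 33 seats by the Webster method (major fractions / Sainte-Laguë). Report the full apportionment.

Red: 4, Blue: 7, Green: 4, Gold: 5, Silver: 9, Violet: 4

Standard divisor 153571/33 ≈ 4653.667; standard quotas: Red 4.021, Blue 7.238, Green 4.432, Gold 4.493, Silver 8.936, Violet 3.881.
Rounding to the nearest integer gives 4, 7, 4, 4, 9, 4 = 32 seats, so the divisor must be adjusted.
With modified divisor 4610: modified quotas Red 4.059, Blue 7.307, Green 4.474, Gold 4.535, Silver 9.020, Violet 3.918.
Rounding to the nearest integer: Red 4, Blue 7, Green 4, Gold 5, Silver 9, Violet 4 (total 33).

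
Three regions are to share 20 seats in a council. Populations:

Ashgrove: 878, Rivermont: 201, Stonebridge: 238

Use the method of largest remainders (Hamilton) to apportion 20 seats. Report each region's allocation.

Total 1317; standard divisor 1317/20 ≈ 65.85.
Standard quotas: Ashgrove 13.333, Rivermont 3.052, Stonebridge 3.614.
Lower quotas: Ashgrove 13, Rivermont 3, Stonebridge 3 (sum 19, leaving 1 seat).
Remainders in descending order: Stonebridge 0.614, Ashgrove 0.333, Rivermont 0.052.
Largest remainder: Stonebridge receives the extra seat.

Ashgrove=13, Rivermont=3, Stonebridge=4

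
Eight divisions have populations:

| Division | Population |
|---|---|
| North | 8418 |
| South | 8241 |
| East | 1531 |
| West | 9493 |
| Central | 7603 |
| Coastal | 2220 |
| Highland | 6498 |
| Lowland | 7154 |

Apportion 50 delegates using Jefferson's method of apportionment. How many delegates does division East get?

Standard divisor 51158/50 ≈ 1023.16; standard quotas: North 8.227, South 8.054, East 1.496, West 9.278, Central 7.431, Coastal 2.170, Highland 6.351, Lowland 6.992.
Rounding down gives 8, 8, 1, 9, 7, 2, 6, 6 = 47 seats, so the divisor must be adjusted.
With modified divisor 940: modified quotas North 8.955, South 8.767, East 1.629, West 10.099, Central 8.088, Coastal 2.362, Highland 6.913, Lowland 7.611.
Rounding down: North 8, South 8, East 1, West 10, Central 8, Coastal 2, Highland 6, Lowland 7 (total 50).
East receives 1.

1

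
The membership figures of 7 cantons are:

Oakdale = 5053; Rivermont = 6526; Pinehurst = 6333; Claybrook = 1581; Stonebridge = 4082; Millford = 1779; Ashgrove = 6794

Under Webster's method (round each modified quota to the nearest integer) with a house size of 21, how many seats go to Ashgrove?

5

Standard divisor 32148/21 ≈ 1530.857; standard quotas: Oakdale 3.301, Rivermont 4.263, Pinehurst 4.137, Claybrook 1.033, Stonebridge 2.666, Millford 1.162, Ashgrove 4.438.
Rounding to the nearest integer gives 3, 4, 4, 1, 3, 1, 4 = 20 seats, so the divisor must be adjusted.
With modified divisor 1500: modified quotas Oakdale 3.369, Rivermont 4.351, Pinehurst 4.222, Claybrook 1.054, Stonebridge 2.721, Millford 1.186, Ashgrove 4.529.
Rounding to the nearest integer: Oakdale 3, Rivermont 4, Pinehurst 4, Claybrook 1, Stonebridge 3, Millford 1, Ashgrove 5 (total 21).
Ashgrove receives 5.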